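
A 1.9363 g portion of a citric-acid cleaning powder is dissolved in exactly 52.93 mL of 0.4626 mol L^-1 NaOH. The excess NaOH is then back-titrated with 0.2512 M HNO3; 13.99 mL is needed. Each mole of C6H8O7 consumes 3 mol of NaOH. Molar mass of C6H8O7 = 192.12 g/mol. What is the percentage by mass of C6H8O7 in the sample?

69.4%

Total n(NaOH) added = 0.4626 x 0.05293 = 0.02449 mol.
n(HNO3) used = 0.2512 x 0.01399 = 0.003514 mol, which equals the excess n(NaOH).
So n(NaOH) consumed by the sample = 0.02449 - 0.003514 = 0.02097 mol.
n(C6H8O7) = 0.02097 / 3 = 0.006990 mol.
mass C6H8O7 = 0.006990 x 192.12 = 1.343 g, so %C6H8O7 = 1.343/1.9363 x 100 = 69.4%.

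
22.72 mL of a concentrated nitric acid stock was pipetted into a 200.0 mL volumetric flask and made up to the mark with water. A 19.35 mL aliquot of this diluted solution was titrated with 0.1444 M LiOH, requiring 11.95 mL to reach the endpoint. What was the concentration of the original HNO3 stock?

n(LiOH) = 0.1444 x 0.01195 = 0.001726 mol.
n(HNO3) in the aliquot = 0.001726 mol.
[diluted HNO3] = 0.001726 / 0.01935 = 0.08918 M.
Dilution factor = 200.0/22.72 = 8.803, so [stock] = 0.08918 x 8.803 = 0.785 M.

0.785 M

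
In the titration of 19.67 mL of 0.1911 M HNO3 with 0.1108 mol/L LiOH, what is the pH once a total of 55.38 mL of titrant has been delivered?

12.50

n(acid) = 0.1911 x 0.01967 = 0.003759 mol; n(LiOH) added = 0.1108 x 0.05538 = 0.006136 mol.
Base is in excess by 0.006136 - 0.003759 = 0.002377 mol in a total volume of 0.07505 L.
[OH^-] = 0.002377/0.07505 = 0.03167 M, so pOH = 1.50 and pH = 14.00 - 1.50 = 12.50.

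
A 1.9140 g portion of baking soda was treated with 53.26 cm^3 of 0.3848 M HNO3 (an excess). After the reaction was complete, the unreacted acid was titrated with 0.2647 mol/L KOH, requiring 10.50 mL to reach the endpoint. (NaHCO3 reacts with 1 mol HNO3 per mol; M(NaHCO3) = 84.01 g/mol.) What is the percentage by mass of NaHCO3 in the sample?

77.8%

Total n(HNO3) added = 0.3848 x 0.05326 = 0.02049 mol.
n(KOH) used = 0.2647 x 0.01050 = 0.002779 mol, which equals the excess n(HNO3).
So n(HNO3) consumed by the sample = 0.02049 - 0.002779 = 0.01772 mol.
n(NaHCO3) = 0.01772 / 1 = 0.01772 mol.
mass NaHCO3 = 0.01772 x 84.01 = 1.488 g, so %NaHCO3 = 1.488/1.9140 x 100 = 77.8%.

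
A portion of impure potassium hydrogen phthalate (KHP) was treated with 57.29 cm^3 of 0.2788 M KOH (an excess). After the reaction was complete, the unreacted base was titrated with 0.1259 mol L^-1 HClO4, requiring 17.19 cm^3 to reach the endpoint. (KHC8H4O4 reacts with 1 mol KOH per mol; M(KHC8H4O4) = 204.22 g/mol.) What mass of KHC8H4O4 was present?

Total n(KOH) added = 0.2788 x 0.05729 = 0.01597 mol.
n(HClO4) used = 0.1259 x 0.01719 = 0.002164 mol, which equals the excess n(KOH).
So n(KOH) consumed by the sample = 0.01597 - 0.002164 = 0.01381 mol.
n(KHC8H4O4) = 0.01381 / 1 = 0.01381 mol.
mass = 0.01381 mol x 204.22 g/mol = 2.82 g.

2.82 g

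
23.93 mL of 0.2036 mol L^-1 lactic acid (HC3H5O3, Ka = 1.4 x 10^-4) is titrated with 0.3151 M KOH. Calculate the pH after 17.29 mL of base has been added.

n(acid) = 0.2036 x 0.02393 = 0.004872 mol; n(KOH) added = 0.3151 x 0.01729 = 0.005448 mol.
Base is in excess by 0.005448 - 0.004872 = 0.0005759 mol in a total volume of 0.04122 L.
[OH^-] = 0.0005759/0.04122 = 0.01397 M, so pOH = 1.85 and pH = 14.00 - 1.85 = 12.15.

12.15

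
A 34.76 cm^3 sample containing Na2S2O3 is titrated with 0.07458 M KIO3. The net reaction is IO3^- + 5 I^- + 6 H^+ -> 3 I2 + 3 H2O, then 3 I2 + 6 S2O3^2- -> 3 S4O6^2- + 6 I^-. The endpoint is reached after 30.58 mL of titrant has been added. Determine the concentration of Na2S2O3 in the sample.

0.394 M

n(KIO3) = 0.07458 x 0.03058 = 0.002281 mol.
From the balanced equation, 1 mol KIO3 reacts with 6 mol Na2S2O3, so n(Na2S2O3) = 0.002281 x 6/1 = 0.01368 mol.
[Na2S2O3] = 0.01368 / 0.03476 L = 0.394 M.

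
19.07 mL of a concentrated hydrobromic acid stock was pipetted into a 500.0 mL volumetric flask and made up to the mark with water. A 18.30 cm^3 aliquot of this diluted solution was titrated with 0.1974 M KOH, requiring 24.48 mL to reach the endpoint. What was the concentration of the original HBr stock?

6.92 M

n(KOH) = 0.1974 x 0.02448 = 0.004832 mol.
n(HBr) in the aliquot = 0.004832 mol.
[diluted HBr] = 0.004832 / 0.01830 = 0.2641 M.
Dilution factor = 500.0/19.07 = 26.22, so [stock] = 0.2641 x 26.22 = 6.92 M.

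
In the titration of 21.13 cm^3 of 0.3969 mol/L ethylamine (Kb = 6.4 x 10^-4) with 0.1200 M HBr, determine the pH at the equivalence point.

n(C2H5NH2) = 0.3969 x 0.02113 = 0.008386 mol; V(HBr) at equivalence = 0.008386/0.1200 = 0.06989 L.
At equivalence the base is fully converted to C2H5NH3+; total volume = 0.09102 L, so [C2H5NH3+] = 0.008386/0.09102 = 0.09214 M.
Ka(C2H5NH3+) = Kw/Kb = 1.0e-14 / 6.4 x 10^-4 = 1.56e-11.
[H^+] = sqrt(Ka x [C2H5NH3+]) = sqrt(1.56e-11 x 0.09214) = 1.20e-6 M.
pH = -log(1.20e-6) = 5.92.

5.92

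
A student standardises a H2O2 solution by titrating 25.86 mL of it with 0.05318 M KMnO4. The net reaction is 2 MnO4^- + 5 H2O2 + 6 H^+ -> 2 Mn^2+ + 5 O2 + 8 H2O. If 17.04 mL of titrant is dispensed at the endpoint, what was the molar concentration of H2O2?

n(KMnO4) = 0.05318 x 0.01704 = 0.0009062 mol.
From the balanced equation, 2 mol KMnO4 reacts with 5 mol H2O2, so n(H2O2) = 0.0009062 x 5/2 = 0.002265 mol.
[H2O2] = 0.002265 / 0.02586 L = 0.0876 M.

0.0876 M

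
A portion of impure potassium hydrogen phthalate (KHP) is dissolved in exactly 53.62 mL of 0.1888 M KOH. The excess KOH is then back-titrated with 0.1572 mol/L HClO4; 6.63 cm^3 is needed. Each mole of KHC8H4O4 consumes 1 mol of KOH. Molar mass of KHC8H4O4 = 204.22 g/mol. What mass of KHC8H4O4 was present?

1.85 g

Total n(KOH) added = 0.1888 x 0.05362 = 0.01012 mol.
n(HClO4) used = 0.1572 x 0.006630 = 0.001042 mol, which equals the excess n(KOH).
So n(KOH) consumed by the sample = 0.01012 - 0.001042 = 0.009081 mol.
n(KHC8H4O4) = 0.009081 / 1 = 0.009081 mol.
mass = 0.009081 mol x 204.22 g/mol = 1.85 g.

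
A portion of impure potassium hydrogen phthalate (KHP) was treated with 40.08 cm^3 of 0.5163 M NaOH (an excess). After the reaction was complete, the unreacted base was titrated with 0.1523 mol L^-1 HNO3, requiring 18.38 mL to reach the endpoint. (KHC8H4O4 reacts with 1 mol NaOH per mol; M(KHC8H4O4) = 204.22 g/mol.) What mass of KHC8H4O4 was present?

Total n(NaOH) added = 0.5163 x 0.04008 = 0.02069 mol.
n(HNO3) used = 0.1523 x 0.01838 = 0.002799 mol, which equals the excess n(NaOH).
So n(NaOH) consumed by the sample = 0.02069 - 0.002799 = 0.01789 mol.
n(KHC8H4O4) = 0.01789 / 1 = 0.01789 mol.
mass = 0.01789 mol x 204.22 g/mol = 3.65 g.

3.65 g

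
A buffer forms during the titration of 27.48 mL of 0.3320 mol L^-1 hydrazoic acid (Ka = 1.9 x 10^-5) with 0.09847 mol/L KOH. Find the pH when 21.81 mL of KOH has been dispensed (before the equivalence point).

4.21

Initial n(HN3) = 0.3320 x 0.02748 = 0.009123 mol.
n(KOH) added = 0.09847 x 0.02181 = 0.002148 mol, converting that many moles of HN3 to N3-.
Remaining n(HN3) = 0.006976 mol; n(N3-) = 0.002148 mol.
By Henderson-Hasselbalch, pH = pKa + log([A^-]/[HA]) = 4.72 + log(0.002148/0.006976) = 4.72 + (-0.51) = 4.21.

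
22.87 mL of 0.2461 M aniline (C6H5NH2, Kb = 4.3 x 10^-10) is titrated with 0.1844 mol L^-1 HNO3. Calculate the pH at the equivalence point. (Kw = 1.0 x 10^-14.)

2.81

n(C6H5NH2) = 0.2461 x 0.02287 = 0.005628 mol; V(HNO3) at equivalence = 0.005628/0.1844 = 0.03052 L.
At equivalence the base is fully converted to C6H5NH3+; total volume = 0.05339 L, so [C6H5NH3+] = 0.005628/0.05339 = 0.1054 M.
Ka(C6H5NH3+) = Kw/Kb = 1.0e-14 / 4.3 x 10^-10 = 2.33e-5.
[H^+] = sqrt(Ka x [C6H5NH3+]) = sqrt(2.33e-5 x 0.1054) = 0.00157 M.
pH = -log(0.00157) = 2.81.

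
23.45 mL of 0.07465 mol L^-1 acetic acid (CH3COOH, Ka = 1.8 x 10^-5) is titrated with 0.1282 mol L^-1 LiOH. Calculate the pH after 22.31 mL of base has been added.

12.38

n(acid) = 0.07465 x 0.02345 = 0.001751 mol; n(LiOH) added = 0.1282 x 0.02231 = 0.002860 mol.
Base is in excess by 0.002860 - 0.001751 = 0.001110 mol in a total volume of 0.04576 L.
[OH^-] = 0.001110/0.04576 = 0.02425 M, so pOH = 1.62 and pH = 14.00 - 1.62 = 12.38.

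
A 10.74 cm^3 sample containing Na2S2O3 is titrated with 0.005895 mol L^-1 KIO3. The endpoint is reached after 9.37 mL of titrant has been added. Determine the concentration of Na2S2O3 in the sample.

0.0309 M

n(KIO3) = 0.005895 x 0.009370 = 5.524e-5 mol.
From the balanced equation, 1 mol KIO3 reacts with 6 mol Na2S2O3, so n(Na2S2O3) = 5.524e-5 x 6/1 = 0.0003314 mol.
[Na2S2O3] = 0.0003314 / 0.01074 L = 0.0309 M.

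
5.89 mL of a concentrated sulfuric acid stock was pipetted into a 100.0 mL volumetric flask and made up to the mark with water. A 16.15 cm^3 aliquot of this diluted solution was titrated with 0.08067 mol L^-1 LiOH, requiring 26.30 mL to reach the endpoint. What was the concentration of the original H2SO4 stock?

1.12 M

n(LiOH) = 0.08067 x 0.02630 = 0.002122 mol.
n(H2SO4) in the aliquot = 0.002122 x 1/2 = 0.001061 mol.
[diluted H2SO4] = 0.001061 / 0.01615 = 0.06568 M.
Dilution factor = 100.0/5.890 = 16.98, so [stock] = 0.06568 x 16.98 = 1.12 M.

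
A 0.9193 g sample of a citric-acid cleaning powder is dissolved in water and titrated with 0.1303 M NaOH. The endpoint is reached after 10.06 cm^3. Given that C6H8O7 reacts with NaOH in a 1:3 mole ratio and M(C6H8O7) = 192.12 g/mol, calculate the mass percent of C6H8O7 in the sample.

9.13%

n(NaOH) = 0.1303 x 0.01006 = 0.001311 mol.
n(C6H8O7) = 0.001311 / 3 = 0.0004369 mol.
mass of C6H8O7 = 0.0004369 x 192.12 = 0.08394 g.
% purity = 0.08394 / 0.9193 x 100 = 9.13%.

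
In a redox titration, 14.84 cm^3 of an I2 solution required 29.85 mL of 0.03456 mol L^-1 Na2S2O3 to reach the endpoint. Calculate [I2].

n(Na2S2O3) = 0.03456 x 0.02985 = 0.001032 mol.
From the balanced equation, 2 mol Na2S2O3 reacts with 1 mol I2, so n(I2) = 0.001032 x 1/2 = 0.0005158 mol.
[I2] = 0.0005158 / 0.01484 L = 0.0348 M.

0.0348 M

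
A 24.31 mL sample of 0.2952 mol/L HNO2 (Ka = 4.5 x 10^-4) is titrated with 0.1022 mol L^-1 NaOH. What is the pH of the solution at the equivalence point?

8.11

n(HNO2) = 0.2952 x 0.02431 = 0.007176 mol; V(NaOH) at equivalence = 0.007176/0.1022 = 0.07022 L.
At equivalence all the acid is converted to NO2-; total volume = 0.02431 + 0.07022 = 0.09453 L, so [NO2-] = 0.007176/0.09453 = 0.07592 M.
Kb = Kw/Ka = 1.0e-14 / 4.5 x 10^-4 = 2.22e-11.
[OH^-] = sqrt(Kb x [NO2-]) = sqrt(2.22e-11 x 0.07592) = 1.30e-6 M.
pOH = 5.89, so pH = 14.00 - 5.89 = 8.11.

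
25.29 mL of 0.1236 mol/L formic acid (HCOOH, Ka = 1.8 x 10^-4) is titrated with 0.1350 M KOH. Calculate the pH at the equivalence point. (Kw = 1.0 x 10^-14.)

n(HCOOH) = 0.1236 x 0.02529 = 0.003126 mol; V(KOH) at equivalence = 0.003126/0.1350 = 0.02315 L.
At equivalence all the acid is converted to HCOO-; total volume = 0.02529 + 0.02315 = 0.04844 L, so [HCOO-] = 0.003126/0.04844 = 0.06452 M.
Kb = Kw/Ka = 1.0e-14 / 1.8 x 10^-4 = 5.56e-11.
[OH^-] = sqrt(Kb x [HCOO-]) = sqrt(5.56e-11 x 0.06452) = 1.89e-6 M.
pOH = 5.72, so pH = 14.00 - 5.72 = 8.28.

8.28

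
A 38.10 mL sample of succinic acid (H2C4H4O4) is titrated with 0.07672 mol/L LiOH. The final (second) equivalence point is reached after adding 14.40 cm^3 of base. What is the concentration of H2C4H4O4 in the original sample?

n(LiOH) = 0.07672 x 0.01440 = 0.001105 mol.
At the final (second) equivalence point, 2 mol OH^- react per mol H2C4H4O4, so n(H2C4H4O4) = 0.001105 / 2 = 0.0005524 mol.
[H2C4H4O4] = 0.0005524 / 0.03810 L = 0.0145 M.

0.0145 M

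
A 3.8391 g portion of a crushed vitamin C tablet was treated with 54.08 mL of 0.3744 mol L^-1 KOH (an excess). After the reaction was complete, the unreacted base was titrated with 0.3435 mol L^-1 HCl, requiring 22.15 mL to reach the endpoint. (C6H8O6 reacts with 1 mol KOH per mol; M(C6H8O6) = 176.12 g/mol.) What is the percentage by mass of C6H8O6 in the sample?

Total n(KOH) added = 0.3744 x 0.05408 = 0.02025 mol.
n(HCl) used = 0.3435 x 0.02215 = 0.007609 mol, which equals the excess n(KOH).
So n(KOH) consumed by the sample = 0.02025 - 0.007609 = 0.01264 mol.
n(C6H8O6) = 0.01264 / 1 = 0.01264 mol.
mass C6H8O6 = 0.01264 x 176.12 = 2.226 g, so %C6H8O6 = 2.226/3.8391 x 100 = 58.0%.

58.0%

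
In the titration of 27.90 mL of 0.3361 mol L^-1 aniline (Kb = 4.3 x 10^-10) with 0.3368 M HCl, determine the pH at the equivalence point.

n(C6H5NH2) = 0.3361 x 0.02790 = 0.009377 mol; V(HCl) at equivalence = 0.009377/0.3368 = 0.02784 L.
At equivalence the base is fully converted to C6H5NH3+; total volume = 0.05574 L, so [C6H5NH3+] = 0.009377/0.05574 = 0.1682 M.
Ka(C6H5NH3+) = Kw/Kb = 1.0e-14 / 4.3 x 10^-10 = 2.33e-5.
[H^+] = sqrt(Ka x [C6H5NH3+]) = sqrt(2.33e-5 x 0.1682) = 0.00198 M.
pH = -log(0.00198) = 2.70.

2.70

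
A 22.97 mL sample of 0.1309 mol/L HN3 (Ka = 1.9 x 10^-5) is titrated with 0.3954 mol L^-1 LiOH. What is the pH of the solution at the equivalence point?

8.86

n(HN3) = 0.1309 x 0.02297 = 0.003007 mol; V(LiOH) at equivalence = 0.003007/0.3954 = 0.007604 L.
At equivalence all the acid is converted to N3-; total volume = 0.02297 + 0.007604 = 0.03057 L, so [N3-] = 0.003007/0.03057 = 0.09834 M.
Kb = Kw/Ka = 1.0e-14 / 1.9 x 10^-5 = 5.26e-10.
[OH^-] = sqrt(Kb x [N3-]) = sqrt(5.26e-10 x 0.09834) = 7.19e-6 M.
pOH = 5.14, so pH = 14.00 - 5.14 = 8.86.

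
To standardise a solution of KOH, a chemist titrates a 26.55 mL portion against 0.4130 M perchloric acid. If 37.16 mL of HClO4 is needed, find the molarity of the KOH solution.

n(HClO4) delivered = 0.4130 x 0.03716 = 0.01535 mol.
For a 1:1 reaction, n(KOH) = 0.01535 mol.
[KOH] = 0.01535 mol / 0.02655 L = 0.578 M.

0.578 M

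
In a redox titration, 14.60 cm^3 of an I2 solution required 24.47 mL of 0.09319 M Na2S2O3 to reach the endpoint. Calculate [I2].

n(Na2S2O3) = 0.09319 x 0.02447 = 0.002280 mol.
From the balanced equation, 2 mol Na2S2O3 reacts with 1 mol I2, so n(I2) = 0.002280 x 1/2 = 0.001140 mol.
[I2] = 0.001140 / 0.01460 L = 0.0781 M.

0.0781 M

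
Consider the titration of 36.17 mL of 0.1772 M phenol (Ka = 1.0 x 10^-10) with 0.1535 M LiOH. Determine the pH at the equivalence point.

11.46

n(C6H5OH) = 0.1772 x 0.03617 = 0.006409 mol; V(LiOH) at equivalence = 0.006409/0.1535 = 0.04175 L.
At equivalence all the acid is converted to C6H5O-; total volume = 0.03617 + 0.04175 = 0.07792 L, so [C6H5O-] = 0.006409/0.07792 = 0.08225 M.
Kb = Kw/Ka = 1.0e-14 / 1.0 x 10^-10 = 0.000100.
[OH^-] = sqrt(Kb x [C6H5O-]) = sqrt(0.000100 x 0.08225) = 0.00287 M.
pOH = 2.54, so pH = 14.00 - 2.54 = 11.46.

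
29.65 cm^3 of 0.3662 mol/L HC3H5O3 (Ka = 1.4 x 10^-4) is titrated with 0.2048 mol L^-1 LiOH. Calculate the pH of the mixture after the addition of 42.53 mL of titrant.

Initial n(HC3H5O3) = 0.3662 x 0.02965 = 0.01086 mol.
n(LiOH) added = 0.2048 x 0.04253 = 0.008710 mol, converting that many moles of HC3H5O3 to C3H5O3-.
Remaining n(HC3H5O3) = 0.002148 mol; n(C3H5O3-) = 0.008710 mol.
By Henderson-Hasselbalch, pH = pKa + log([A^-]/[HA]) = 3.85 + log(0.008710/0.002148) = 3.85 + (+0.61) = 4.46.

4.46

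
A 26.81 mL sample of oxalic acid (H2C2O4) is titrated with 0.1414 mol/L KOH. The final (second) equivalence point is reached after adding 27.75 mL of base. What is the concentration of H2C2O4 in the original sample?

n(KOH) = 0.1414 x 0.02775 = 0.003924 mol.
At the final (second) equivalence point, 2 mol OH^- react per mol H2C2O4, so n(H2C2O4) = 0.003924 / 2 = 0.001962 mol.
[H2C2O4] = 0.001962 / 0.02681 L = 0.0732 M.

0.0732 M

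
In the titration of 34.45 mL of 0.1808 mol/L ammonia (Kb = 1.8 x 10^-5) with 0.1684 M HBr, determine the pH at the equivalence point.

n(NH3) = 0.1808 x 0.03445 = 0.006229 mol; V(HBr) at equivalence = 0.006229/0.1684 = 0.03699 L.
At equivalence the base is fully converted to NH4+; total volume = 0.07144 L, so [NH4+] = 0.006229/0.07144 = 0.08719 M.
Ka(NH4+) = Kw/Kb = 1.0e-14 / 1.8 x 10^-5 = 5.56e-10.
[H^+] = sqrt(Ka x [NH4+]) = sqrt(5.56e-10 x 0.08719) = 6.96e-6 M.
pH = -log(6.96e-6) = 5.16.

5.16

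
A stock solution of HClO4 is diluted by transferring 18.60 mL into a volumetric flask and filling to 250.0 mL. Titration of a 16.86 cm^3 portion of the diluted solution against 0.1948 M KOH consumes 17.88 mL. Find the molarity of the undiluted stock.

2.78 M

n(KOH) = 0.1948 x 0.01788 = 0.003483 mol.
n(HClO4) in the aliquot = 0.003483 mol.
[diluted HClO4] = 0.003483 / 0.01686 = 0.2066 M.
Dilution factor = 250.0/18.60 = 13.44, so [stock] = 0.2066 x 13.44 = 2.78 M.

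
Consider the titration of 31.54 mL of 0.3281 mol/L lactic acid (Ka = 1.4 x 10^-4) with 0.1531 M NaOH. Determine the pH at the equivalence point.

n(HC3H5O3) = 0.3281 x 0.03154 = 0.01035 mol; V(NaOH) at equivalence = 0.01035/0.1531 = 0.06759 L.
At equivalence all the acid is converted to C3H5O3-; total volume = 0.03154 + 0.06759 = 0.09913 L, so [C3H5O3-] = 0.01035/0.09913 = 0.1044 M.
Kb = Kw/Ka = 1.0e-14 / 1.4 x 10^-4 = 7.14e-11.
[OH^-] = sqrt(Kb x [C3H5O3-]) = sqrt(7.14e-11 x 0.1044) = 2.73e-6 M.
pOH = 5.56, so pH = 14.00 - 5.56 = 8.44.

8.44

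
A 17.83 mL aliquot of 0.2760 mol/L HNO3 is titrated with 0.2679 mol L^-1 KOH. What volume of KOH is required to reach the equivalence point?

n(HNO3) = 0.2760 mol/L x 0.01783 L = 0.004921 mol.
At equivalence n(KOH) = n(HNO3) = 0.004921 mol.
V(KOH) = 0.004921 / 0.2679 = 0.01837 L = 18.4 mL.

18.4 mL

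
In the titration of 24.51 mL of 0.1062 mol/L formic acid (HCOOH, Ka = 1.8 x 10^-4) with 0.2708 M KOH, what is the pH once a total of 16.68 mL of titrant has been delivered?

12.67

n(acid) = 0.1062 x 0.02451 = 0.002603 mol; n(KOH) added = 0.2708 x 0.01668 = 0.004517 mol.
Base is in excess by 0.004517 - 0.002603 = 0.001914 mol in a total volume of 0.04119 L.
[OH^-] = 0.001914/0.04119 = 0.04647 M, so pOH = 1.33 and pH = 14.00 - 1.33 = 12.67.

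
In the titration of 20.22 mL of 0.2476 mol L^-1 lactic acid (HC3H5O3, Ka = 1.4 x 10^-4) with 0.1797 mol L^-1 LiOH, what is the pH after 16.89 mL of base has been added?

Initial n(HC3H5O3) = 0.2476 x 0.02022 = 0.005006 mol.
n(LiOH) added = 0.1797 x 0.01689 = 0.003035 mol, converting that many moles of HC3H5O3 to C3H5O3-.
Remaining n(HC3H5O3) = 0.001971 mol; n(C3H5O3-) = 0.003035 mol.
By Henderson-Hasselbalch, pH = pKa + log([A^-]/[HA]) = 3.85 + log(0.003035/0.001971) = 3.85 + (+0.19) = 4.04.

4.04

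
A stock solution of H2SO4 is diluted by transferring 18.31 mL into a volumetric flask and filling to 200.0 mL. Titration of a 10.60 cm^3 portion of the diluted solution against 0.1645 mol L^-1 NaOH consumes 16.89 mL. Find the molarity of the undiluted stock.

1.43 M

n(NaOH) = 0.1645 x 0.01689 = 0.002778 mol.
n(H2SO4) in the aliquot = 0.002778 x 1/2 = 0.001389 mol.
[diluted H2SO4] = 0.001389 / 0.01060 = 0.1311 M.
Dilution factor = 200.0/18.31 = 10.92, so [stock] = 0.1311 x 10.92 = 1.43 M.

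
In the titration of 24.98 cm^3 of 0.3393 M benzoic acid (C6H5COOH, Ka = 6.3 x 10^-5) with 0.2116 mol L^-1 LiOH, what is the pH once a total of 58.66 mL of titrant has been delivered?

12.67

n(acid) = 0.3393 x 0.02498 = 0.008476 mol; n(LiOH) added = 0.2116 x 0.05866 = 0.01241 mol.
Base is in excess by 0.01241 - 0.008476 = 0.003937 mol in a total volume of 0.08364 L.
[OH^-] = 0.003937/0.08364 = 0.04707 M, so pOH = 1.33 and pH = 14.00 - 1.33 = 12.67.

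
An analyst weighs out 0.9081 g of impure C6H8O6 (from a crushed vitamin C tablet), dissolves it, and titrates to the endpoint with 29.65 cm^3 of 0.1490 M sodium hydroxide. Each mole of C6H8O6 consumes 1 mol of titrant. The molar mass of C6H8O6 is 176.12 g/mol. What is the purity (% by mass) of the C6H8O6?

85.7%

n(NaOH) = 0.1490 x 0.02965 = 0.004418 mol.
n(C6H8O6) = 0.004418 / 1 = 0.004418 mol.
mass of C6H8O6 = 0.004418 x 176.12 = 0.7781 g.
% purity = 0.7781 / 0.9081 x 100 = 85.7%.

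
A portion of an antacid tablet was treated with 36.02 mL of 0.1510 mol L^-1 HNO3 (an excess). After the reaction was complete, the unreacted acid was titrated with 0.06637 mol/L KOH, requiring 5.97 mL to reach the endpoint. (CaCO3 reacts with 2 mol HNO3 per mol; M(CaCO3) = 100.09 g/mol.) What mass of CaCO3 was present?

0.252 g

Total n(HNO3) added = 0.1510 x 0.03602 = 0.005439 mol.
n(KOH) used = 0.06637 x 0.005970 = 0.0003962 mol, which equals the excess n(HNO3).
So n(HNO3) consumed by the sample = 0.005439 - 0.0003962 = 0.005043 mol.
n(CaCO3) = 0.005043 / 2 = 0.002521 mol.
mass = 0.002521 mol x 100.09 g/mol = 0.252 g.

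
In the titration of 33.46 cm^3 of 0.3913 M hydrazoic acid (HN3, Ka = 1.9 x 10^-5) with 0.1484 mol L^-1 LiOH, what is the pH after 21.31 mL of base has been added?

Initial n(HN3) = 0.3913 x 0.03346 = 0.01309 mol.
n(LiOH) added = 0.1484 x 0.02131 = 0.003162 mol, converting that many moles of HN3 to N3-.
Remaining n(HN3) = 0.009930 mol; n(N3-) = 0.003162 mol.
By Henderson-Hasselbalch, pH = pKa + log([A^-]/[HA]) = 4.72 + log(0.003162/0.009930) = 4.72 + (-0.50) = 4.22.

4.22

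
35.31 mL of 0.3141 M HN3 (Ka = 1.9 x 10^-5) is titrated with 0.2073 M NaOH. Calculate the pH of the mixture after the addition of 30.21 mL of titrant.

4.83

Initial n(HN3) = 0.3141 x 0.03531 = 0.01109 mol.
n(NaOH) added = 0.2073 x 0.03021 = 0.006263 mol, converting that many moles of HN3 to N3-.
Remaining n(HN3) = 0.004828 mol; n(N3-) = 0.006263 mol.
By Henderson-Hasselbalch, pH = pKa + log([A^-]/[HA]) = 4.72 + log(0.006263/0.004828) = 4.72 + (+0.11) = 4.83.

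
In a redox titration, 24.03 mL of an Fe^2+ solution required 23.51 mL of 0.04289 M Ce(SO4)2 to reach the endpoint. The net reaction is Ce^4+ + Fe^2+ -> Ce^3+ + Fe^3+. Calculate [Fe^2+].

0.0420 M

n(Ce(SO4)2) = 0.04289 x 0.02351 = 0.001008 mol.
From the balanced equation, 1 mol Ce(SO4)2 reacts with 1 mol Fe^2+, so n(Fe^2+) = 0.001008 x 1/1 = 0.001008 mol.
[Fe^2+] = 0.001008 / 0.02403 L = 0.0420 M.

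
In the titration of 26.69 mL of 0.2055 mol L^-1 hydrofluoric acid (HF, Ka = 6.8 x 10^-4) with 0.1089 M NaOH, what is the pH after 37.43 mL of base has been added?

3.63

Initial n(HF) = 0.2055 x 0.02669 = 0.005485 mol.
n(NaOH) added = 0.1089 x 0.03743 = 0.004076 mol, converting that many moles of HF to F-.
Remaining n(HF) = 0.001409 mol; n(F-) = 0.004076 mol.
By Henderson-Hasselbalch, pH = pKa + log([A^-]/[HA]) = 3.17 + log(0.004076/0.001409) = 3.17 + (+0.46) = 3.63.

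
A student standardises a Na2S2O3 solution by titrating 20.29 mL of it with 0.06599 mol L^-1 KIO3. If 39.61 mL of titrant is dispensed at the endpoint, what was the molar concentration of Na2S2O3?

n(KIO3) = 0.06599 x 0.03961 = 0.002614 mol.
From the balanced equation, 1 mol KIO3 reacts with 6 mol Na2S2O3, so n(Na2S2O3) = 0.002614 x 6/1 = 0.01568 mol.
[Na2S2O3] = 0.01568 / 0.02029 L = 0.773 M.

0.773 M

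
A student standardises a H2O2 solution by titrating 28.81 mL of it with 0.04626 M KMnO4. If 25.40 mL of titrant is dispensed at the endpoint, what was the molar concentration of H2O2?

n(KMnO4) = 0.04626 x 0.02540 = 0.001175 mol.
From the balanced equation, 2 mol KMnO4 reacts with 5 mol H2O2, so n(H2O2) = 0.001175 x 5/2 = 0.002938 mol.
[H2O2] = 0.002938 / 0.02881 L = 0.102 M.

0.102 M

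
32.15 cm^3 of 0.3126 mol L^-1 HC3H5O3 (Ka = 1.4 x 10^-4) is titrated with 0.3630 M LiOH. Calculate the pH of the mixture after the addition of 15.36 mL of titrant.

3.95

Initial n(HC3H5O3) = 0.3126 x 0.03215 = 0.01005 mol.
n(LiOH) added = 0.3630 x 0.01536 = 0.005576 mol, converting that many moles of HC3H5O3 to C3H5O3-.
Remaining n(HC3H5O3) = 0.004474 mol; n(C3H5O3-) = 0.005576 mol.
By Henderson-Hasselbalch, pH = pKa + log([A^-]/[HA]) = 3.85 + log(0.005576/0.004474) = 3.85 + (+0.10) = 3.95.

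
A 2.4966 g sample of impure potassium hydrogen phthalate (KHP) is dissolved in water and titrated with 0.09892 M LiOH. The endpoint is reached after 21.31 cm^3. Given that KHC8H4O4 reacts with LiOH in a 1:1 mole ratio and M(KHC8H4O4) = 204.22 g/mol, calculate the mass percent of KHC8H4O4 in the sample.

n(LiOH) = 0.09892 x 0.02131 = 0.002108 mol.
n(KHC8H4O4) = 0.002108 / 1 = 0.002108 mol.
mass of KHC8H4O4 = 0.002108 x 204.22 = 0.4305 g.
% purity = 0.4305 / 2.4966 x 100 = 17.2%.

17.2%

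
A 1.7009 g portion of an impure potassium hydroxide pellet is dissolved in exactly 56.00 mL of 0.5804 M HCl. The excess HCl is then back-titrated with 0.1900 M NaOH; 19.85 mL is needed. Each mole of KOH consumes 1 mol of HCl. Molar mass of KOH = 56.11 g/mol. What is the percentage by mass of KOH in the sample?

94.8%

Total n(HCl) added = 0.5804 x 0.05600 = 0.03250 mol.
n(NaOH) used = 0.1900 x 0.01985 = 0.003772 mol, which equals the excess n(HCl).
So n(HCl) consumed by the sample = 0.03250 - 0.003772 = 0.02873 mol.
n(KOH) = 0.02873 / 1 = 0.02873 mol.
mass KOH = 0.02873 x 56.11 = 1.612 g, so %KOH = 1.612/1.7009 x 100 = 94.8%.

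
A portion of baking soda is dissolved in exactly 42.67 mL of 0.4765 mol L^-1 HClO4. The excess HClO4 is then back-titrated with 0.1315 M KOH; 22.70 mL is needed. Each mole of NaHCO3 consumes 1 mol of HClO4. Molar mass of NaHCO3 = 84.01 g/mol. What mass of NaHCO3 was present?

1.46 g

Total n(HClO4) added = 0.4765 x 0.04267 = 0.02033 mol.
n(KOH) used = 0.1315 x 0.02270 = 0.002985 mol, which equals the excess n(HClO4).
So n(HClO4) consumed by the sample = 0.02033 - 0.002985 = 0.01735 mol.
n(NaHCO3) = 0.01735 / 1 = 0.01735 mol.
mass = 0.01735 mol x 84.01 g/mol = 1.46 g.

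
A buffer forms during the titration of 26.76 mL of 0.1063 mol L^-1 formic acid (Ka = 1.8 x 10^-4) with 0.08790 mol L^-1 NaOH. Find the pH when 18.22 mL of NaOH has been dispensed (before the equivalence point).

3.85

Initial n(HCOOH) = 0.1063 x 0.02676 = 0.002845 mol.
n(NaOH) added = 0.08790 x 0.01822 = 0.001602 mol, converting that many moles of HCOOH to HCOO-.
Remaining n(HCOOH) = 0.001243 mol; n(HCOO-) = 0.001602 mol.
By Henderson-Hasselbalch, pH = pKa + log([A^-]/[HA]) = 3.74 + log(0.001602/0.001243) = 3.74 + (+0.11) = 3.85.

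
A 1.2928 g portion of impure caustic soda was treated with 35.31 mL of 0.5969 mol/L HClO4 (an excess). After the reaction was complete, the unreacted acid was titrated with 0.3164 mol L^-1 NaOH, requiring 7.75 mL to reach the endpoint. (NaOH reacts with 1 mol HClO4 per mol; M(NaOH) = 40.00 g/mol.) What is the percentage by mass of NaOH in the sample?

57.6%

Total n(HClO4) added = 0.5969 x 0.03531 = 0.02108 mol.
n(NaOH) used = 0.3164 x 0.007750 = 0.002452 mol, which equals the excess n(HClO4).
So n(HClO4) consumed by the sample = 0.02108 - 0.002452 = 0.01862 mol.
n(NaOH) = 0.01862 / 1 = 0.01862 mol.
mass NaOH = 0.01862 x 40.00 = 0.7450 g, so %NaOH = 0.7450/1.2928 x 100 = 57.6%.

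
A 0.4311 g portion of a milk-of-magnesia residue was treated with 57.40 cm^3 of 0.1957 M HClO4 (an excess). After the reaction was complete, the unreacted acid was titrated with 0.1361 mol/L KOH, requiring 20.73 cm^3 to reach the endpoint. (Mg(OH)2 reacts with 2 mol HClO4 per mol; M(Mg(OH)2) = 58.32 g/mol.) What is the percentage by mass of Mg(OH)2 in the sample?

Total n(HClO4) added = 0.1957 x 0.05740 = 0.01123 mol.
n(KOH) used = 0.1361 x 0.02073 = 0.002821 mol, which equals the excess n(HClO4).
So n(HClO4) consumed by the sample = 0.01123 - 0.002821 = 0.008412 mol.
n(Mg(OH)2) = 0.008412 / 2 = 0.004206 mol.
mass Mg(OH)2 = 0.004206 x 58.32 = 0.2453 g, so %Mg(OH)2 = 0.2453/0.4311 x 100 = 56.9%.

56.9%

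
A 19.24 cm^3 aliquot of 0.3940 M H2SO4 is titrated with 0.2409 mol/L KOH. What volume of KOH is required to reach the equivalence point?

62.9 mL

n(H2SO4) = 0.3940 mol/L x 0.01924 L = 0.007581 mol.
The neutralisation is 1 H2SO4 : 2 KOH, so n(KOH) = 0.007581 x 2/1 = 0.01516 mol.
V(KOH) = 0.01516 / 0.2409 = 0.06294 L = 62.9 mL.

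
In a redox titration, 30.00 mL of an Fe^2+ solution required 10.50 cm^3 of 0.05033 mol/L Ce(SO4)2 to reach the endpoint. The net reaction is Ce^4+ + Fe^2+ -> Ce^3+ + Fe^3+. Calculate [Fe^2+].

0.0176 M

n(Ce(SO4)2) = 0.05033 x 0.01050 = 0.0005285 mol.
From the balanced equation, 1 mol Ce(SO4)2 reacts with 1 mol Fe^2+, so n(Fe^2+) = 0.0005285 x 1/1 = 0.0005285 mol.
[Fe^2+] = 0.0005285 / 0.03000 L = 0.0176 M.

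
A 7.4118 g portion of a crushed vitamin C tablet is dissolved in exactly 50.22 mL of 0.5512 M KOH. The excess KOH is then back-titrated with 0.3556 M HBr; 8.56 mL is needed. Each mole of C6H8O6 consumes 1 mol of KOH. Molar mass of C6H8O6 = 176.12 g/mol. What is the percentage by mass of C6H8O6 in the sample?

Total n(KOH) added = 0.5512 x 0.05022 = 0.02768 mol.
n(HBr) used = 0.3556 x 0.008560 = 0.003044 mol, which equals the excess n(KOH).
So n(KOH) consumed by the sample = 0.02768 - 0.003044 = 0.02464 mol.
n(C6H8O6) = 0.02464 / 1 = 0.02464 mol.
mass C6H8O6 = 0.02464 x 176.12 = 4.339 g, so %C6H8O6 = 4.339/7.4118 x 100 = 58.5%.

58.5%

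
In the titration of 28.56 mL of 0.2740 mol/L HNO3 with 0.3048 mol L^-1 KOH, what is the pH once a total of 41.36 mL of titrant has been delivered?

n(acid) = 0.2740 x 0.02856 = 0.007825 mol; n(KOH) added = 0.3048 x 0.04136 = 0.01261 mol.
Base is in excess by 0.01261 - 0.007825 = 0.004781 mol in a total volume of 0.06992 L.
[OH^-] = 0.004781/0.06992 = 0.06838 M, so pOH = 1.17 and pH = 14.00 - 1.17 = 12.83.

12.83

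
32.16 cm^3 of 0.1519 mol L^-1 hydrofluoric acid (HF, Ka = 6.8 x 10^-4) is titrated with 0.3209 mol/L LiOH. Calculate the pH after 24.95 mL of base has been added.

n(acid) = 0.1519 x 0.03216 = 0.004885 mol; n(LiOH) added = 0.3209 x 0.02495 = 0.008006 mol.
Base is in excess by 0.008006 - 0.004885 = 0.003121 mol in a total volume of 0.05711 L.
[OH^-] = 0.003121/0.05711 = 0.05466 M, so pOH = 1.26 and pH = 14.00 - 1.26 = 12.74.

12.74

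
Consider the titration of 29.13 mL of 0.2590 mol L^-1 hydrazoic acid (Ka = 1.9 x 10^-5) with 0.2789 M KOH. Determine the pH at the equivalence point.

n(HN3) = 0.2590 x 0.02913 = 0.007545 mol; V(KOH) at equivalence = 0.007545/0.2789 = 0.02705 L.
At equivalence all the acid is converted to N3-; total volume = 0.02913 + 0.02705 = 0.05618 L, so [N3-] = 0.007545/0.05618 = 0.1343 M.
Kb = Kw/Ka = 1.0e-14 / 1.9 x 10^-5 = 5.26e-10.
[OH^-] = sqrt(Kb x [N3-]) = sqrt(5.26e-10 x 0.1343) = 8.41e-6 M.
pOH = 5.08, so pH = 14.00 - 5.08 = 8.92.

8.92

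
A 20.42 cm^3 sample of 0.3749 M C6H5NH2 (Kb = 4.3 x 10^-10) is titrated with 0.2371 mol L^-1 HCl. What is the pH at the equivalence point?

n(C6H5NH2) = 0.3749 x 0.02042 = 0.007655 mol; V(HCl) at equivalence = 0.007655/0.2371 = 0.03229 L.
At equivalence the base is fully converted to C6H5NH3+; total volume = 0.05271 L, so [C6H5NH3+] = 0.007655/0.05271 = 0.1452 M.
Ka(C6H5NH3+) = Kw/Kb = 1.0e-14 / 4.3 x 10^-10 = 2.33e-5.
[H^+] = sqrt(Ka x [C6H5NH3+]) = sqrt(2.33e-5 x 0.1452) = 0.00184 M.
pH = -log(0.00184) = 2.74.

2.74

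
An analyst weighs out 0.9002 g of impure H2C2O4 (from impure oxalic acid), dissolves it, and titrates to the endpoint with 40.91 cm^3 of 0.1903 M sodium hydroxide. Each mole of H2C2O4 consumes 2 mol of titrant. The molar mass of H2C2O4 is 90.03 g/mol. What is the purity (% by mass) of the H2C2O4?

38.9%

n(NaOH) = 0.1903 x 0.04091 = 0.007785 mol.
n(H2C2O4) = 0.007785 / 2 = 0.003893 mol.
mass of H2C2O4 = 0.003893 x 90.03 = 0.3504 g.
% purity = 0.3504 / 0.9002 x 100 = 38.9%.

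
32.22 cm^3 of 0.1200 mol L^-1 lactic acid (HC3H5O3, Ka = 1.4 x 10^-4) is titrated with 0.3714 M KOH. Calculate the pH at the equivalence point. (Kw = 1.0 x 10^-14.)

n(HC3H5O3) = 0.1200 x 0.03222 = 0.003866 mol; V(KOH) at equivalence = 0.003866/0.3714 = 0.01041 L.
At equivalence all the acid is converted to C3H5O3-; total volume = 0.03222 + 0.01041 = 0.04263 L, so [C3H5O3-] = 0.003866/0.04263 = 0.09070 M.
Kb = Kw/Ka = 1.0e-14 / 1.4 x 10^-4 = 7.14e-11.
[OH^-] = sqrt(Kb x [C3H5O3-]) = sqrt(7.14e-11 x 0.09070) = 2.55e-6 M.
pOH = 5.59, so pH = 14.00 - 5.59 = 8.41.

8.41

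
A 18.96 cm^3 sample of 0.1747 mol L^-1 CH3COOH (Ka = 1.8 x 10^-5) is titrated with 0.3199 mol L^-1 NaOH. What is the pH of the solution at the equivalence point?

n(CH3COOH) = 0.1747 x 0.01896 = 0.003312 mol; V(NaOH) at equivalence = 0.003312/0.3199 = 0.01035 L.
At equivalence all the acid is converted to CH3COO-; total volume = 0.01896 + 0.01035 = 0.02931 L, so [CH3COO-] = 0.003312/0.02931 = 0.1130 M.
Kb = Kw/Ka = 1.0e-14 / 1.8 x 10^-5 = 5.56e-10.
[OH^-] = sqrt(Kb x [CH3COO-]) = sqrt(5.56e-10 x 0.1130) = 7.92e-6 M.
pOH = 5.10, so pH = 14.00 - 5.10 = 8.90.

8.90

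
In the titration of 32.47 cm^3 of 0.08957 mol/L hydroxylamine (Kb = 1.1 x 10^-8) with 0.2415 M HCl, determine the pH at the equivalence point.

3.61

n(NH2OH) = 0.08957 x 0.03247 = 0.002908 mol; V(HCl) at equivalence = 0.002908/0.2415 = 0.01204 L.
At equivalence the base is fully converted to NH3OH+; total volume = 0.04451 L, so [NH3OH+] = 0.002908/0.04451 = 0.06534 M.
Ka(NH3OH+) = Kw/Kb = 1.0e-14 / 1.1 x 10^-8 = 9.09e-7.
[H^+] = sqrt(Ka x [NH3OH+]) = sqrt(9.09e-7 x 0.06534) = 0.000244 M.
pH = -log(0.000244) = 3.61.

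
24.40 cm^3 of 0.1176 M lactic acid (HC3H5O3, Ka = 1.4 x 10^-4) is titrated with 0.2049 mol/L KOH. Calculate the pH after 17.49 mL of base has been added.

n(acid) = 0.1176 x 0.02440 = 0.002869 mol; n(KOH) added = 0.2049 x 0.01749 = 0.003584 mol.
Base is in excess by 0.003584 - 0.002869 = 0.0007143 mol in a total volume of 0.04189 L.
[OH^-] = 0.0007143/0.04189 = 0.01705 M, so pOH = 1.77 and pH = 14.00 - 1.77 = 12.23.

12.23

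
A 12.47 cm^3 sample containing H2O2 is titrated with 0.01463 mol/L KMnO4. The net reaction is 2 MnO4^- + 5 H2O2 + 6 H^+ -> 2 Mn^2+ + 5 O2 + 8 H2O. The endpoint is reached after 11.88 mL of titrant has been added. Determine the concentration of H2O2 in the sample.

0.0348 M

n(KMnO4) = 0.01463 x 0.01188 = 0.0001738 mol.
From the balanced equation, 2 mol KMnO4 reacts with 5 mol H2O2, so n(H2O2) = 0.0001738 x 5/2 = 0.0004345 mol.
[H2O2] = 0.0004345 / 0.01247 L = 0.0348 M.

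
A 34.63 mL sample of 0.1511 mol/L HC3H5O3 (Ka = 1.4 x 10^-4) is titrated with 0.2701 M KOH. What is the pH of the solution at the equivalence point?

n(HC3H5O3) = 0.1511 x 0.03463 = 0.005233 mol; V(KOH) at equivalence = 0.005233/0.2701 = 0.01937 L.
At equivalence all the acid is converted to C3H5O3-; total volume = 0.03463 + 0.01937 = 0.05400 L, so [C3H5O3-] = 0.005233/0.05400 = 0.09689 M.
Kb = Kw/Ka = 1.0e-14 / 1.4 x 10^-4 = 7.14e-11.
[OH^-] = sqrt(Kb x [C3H5O3-]) = sqrt(7.14e-11 x 0.09689) = 2.63e-6 M.
pOH = 5.58, so pH = 14.00 - 5.58 = 8.42.

8.42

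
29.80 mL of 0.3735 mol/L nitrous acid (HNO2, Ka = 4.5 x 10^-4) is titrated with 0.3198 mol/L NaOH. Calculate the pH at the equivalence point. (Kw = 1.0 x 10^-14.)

n(HNO2) = 0.3735 x 0.02980 = 0.01113 mol; V(NaOH) at equivalence = 0.01113/0.3198 = 0.03480 L.
At equivalence all the acid is converted to NO2-; total volume = 0.02980 + 0.03480 = 0.06460 L, so [NO2-] = 0.01113/0.06460 = 0.1723 M.
Kb = Kw/Ka = 1.0e-14 / 4.5 x 10^-4 = 2.22e-11.
[OH^-] = sqrt(Kb x [NO2-]) = sqrt(2.22e-11 x 0.1723) = 1.96e-6 M.
pOH = 5.71, so pH = 14.00 - 5.71 = 8.29.

8.29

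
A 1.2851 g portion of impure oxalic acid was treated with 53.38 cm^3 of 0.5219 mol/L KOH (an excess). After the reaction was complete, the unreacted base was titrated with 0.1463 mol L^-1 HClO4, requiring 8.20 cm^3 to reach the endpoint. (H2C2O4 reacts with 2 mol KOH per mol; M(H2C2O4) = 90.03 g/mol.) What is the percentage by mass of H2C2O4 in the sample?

93.4%

Total n(KOH) added = 0.5219 x 0.05338 = 0.02786 mol.
n(HClO4) used = 0.1463 x 0.008200 = 0.001200 mol, which equals the excess n(KOH).
So n(KOH) consumed by the sample = 0.02786 - 0.001200 = 0.02666 mol.
n(H2C2O4) = 0.02666 / 2 = 0.01333 mol.
mass H2C2O4 = 0.01333 x 90.03 = 1.200 g, so %H2C2O4 = 1.200/1.2851 x 100 = 93.4%.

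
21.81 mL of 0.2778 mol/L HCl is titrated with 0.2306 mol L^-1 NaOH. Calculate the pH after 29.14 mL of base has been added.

n(acid) = 0.2778 x 0.02181 = 0.006059 mol; n(NaOH) added = 0.2306 x 0.02914 = 0.006720 mol.
Base is in excess by 0.006720 - 0.006059 = 0.0006609 mol in a total volume of 0.05095 L.
[OH^-] = 0.0006609/0.05095 = 0.01297 M, so pOH = 1.89 and pH = 14.00 - 1.89 = 12.11.

12.11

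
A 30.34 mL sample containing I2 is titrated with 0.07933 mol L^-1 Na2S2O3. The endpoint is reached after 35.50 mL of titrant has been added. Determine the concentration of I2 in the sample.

0.0464 M

n(Na2S2O3) = 0.07933 x 0.03550 = 0.002816 mol.
From the balanced equation, 2 mol Na2S2O3 reacts with 1 mol I2, so n(I2) = 0.002816 x 1/2 = 0.001408 mol.
[I2] = 0.001408 / 0.03034 L = 0.0464 M.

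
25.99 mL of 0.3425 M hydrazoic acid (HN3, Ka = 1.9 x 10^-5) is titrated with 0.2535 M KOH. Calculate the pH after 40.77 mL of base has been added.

12.33

n(acid) = 0.3425 x 0.02599 = 0.008902 mol; n(KOH) added = 0.2535 x 0.04077 = 0.01034 mol.
Base is in excess by 0.01034 - 0.008902 = 0.001434 mol in a total volume of 0.06676 L.
[OH^-] = 0.001434/0.06676 = 0.02147 M, so pOH = 1.67 and pH = 14.00 - 1.67 = 12.33.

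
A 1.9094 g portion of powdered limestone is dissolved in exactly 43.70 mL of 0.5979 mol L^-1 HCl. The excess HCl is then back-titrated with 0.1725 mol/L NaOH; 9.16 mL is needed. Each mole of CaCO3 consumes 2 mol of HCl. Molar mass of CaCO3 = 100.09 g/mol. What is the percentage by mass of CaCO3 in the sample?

Total n(HCl) added = 0.5979 x 0.04370 = 0.02613 mol.
n(NaOH) used = 0.1725 x 0.009160 = 0.001580 mol, which equals the excess n(HCl).
So n(HCl) consumed by the sample = 0.02613 - 0.001580 = 0.02455 mol.
n(CaCO3) = 0.02455 / 2 = 0.01227 mol.
mass CaCO3 = 0.01227 x 100.09 = 1.229 g, so %CaCO3 = 1.229/1.9094 x 100 = 64.3%.

64.3%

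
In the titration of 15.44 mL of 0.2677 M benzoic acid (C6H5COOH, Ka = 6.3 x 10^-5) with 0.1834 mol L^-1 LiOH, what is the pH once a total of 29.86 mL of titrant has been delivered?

12.47

n(acid) = 0.2677 x 0.01544 = 0.004133 mol; n(LiOH) added = 0.1834 x 0.02986 = 0.005476 mol.
Base is in excess by 0.005476 - 0.004133 = 0.001343 mol in a total volume of 0.04530 L.
[OH^-] = 0.001343/0.04530 = 0.02965 M, so pOH = 1.53 and pH = 14.00 - 1.53 = 12.47.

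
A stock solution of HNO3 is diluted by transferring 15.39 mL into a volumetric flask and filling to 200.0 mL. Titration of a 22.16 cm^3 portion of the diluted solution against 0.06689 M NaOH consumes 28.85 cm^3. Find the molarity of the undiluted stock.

1.13 M

n(NaOH) = 0.06689 x 0.02885 = 0.001930 mol.
n(HNO3) in the aliquot = 0.001930 mol.
[diluted HNO3] = 0.001930 / 0.02216 = 0.08708 M.
Dilution factor = 200.0/15.39 = 13.00, so [stock] = 0.08708 x 13.00 = 1.13 M.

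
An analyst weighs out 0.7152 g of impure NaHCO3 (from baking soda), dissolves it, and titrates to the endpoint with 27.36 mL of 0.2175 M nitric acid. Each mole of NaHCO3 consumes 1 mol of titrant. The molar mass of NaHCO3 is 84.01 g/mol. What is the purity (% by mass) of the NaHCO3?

n(HNO3) = 0.2175 x 0.02736 = 0.005951 mol.
n(NaHCO3) = 0.005951 / 1 = 0.005951 mol.
mass of NaHCO3 = 0.005951 x 84.01 = 0.4999 g.
% purity = 0.4999 / 0.7152 x 100 = 69.9%.

69.9%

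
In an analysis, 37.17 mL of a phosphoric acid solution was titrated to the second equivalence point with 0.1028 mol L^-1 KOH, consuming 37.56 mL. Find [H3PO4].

n(KOH) = 0.1028 x 0.03756 = 0.003861 mol.
At the second equivalence point, 2 mol OH^- react per mol H3PO4, so n(H3PO4) = 0.003861 / 2 = 0.001931 mol.
[H3PO4] = 0.001931 / 0.03717 L = 0.0519 M.

0.0519 M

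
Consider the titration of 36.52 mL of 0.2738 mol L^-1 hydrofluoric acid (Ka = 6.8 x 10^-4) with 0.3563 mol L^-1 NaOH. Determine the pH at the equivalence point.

n(HF) = 0.2738 x 0.03652 = 0.009999 mol; V(NaOH) at equivalence = 0.009999/0.3563 = 0.02806 L.
At equivalence all the acid is converted to F-; total volume = 0.03652 + 0.02806 = 0.06458 L, so [F-] = 0.009999/0.06458 = 0.1548 M.
Kb = Kw/Ka = 1.0e-14 / 6.8 x 10^-4 = 1.47e-11.
[OH^-] = sqrt(Kb x [F-]) = sqrt(1.47e-11 x 0.1548) = 1.51e-6 M.
pOH = 5.82, so pH = 14.00 - 5.82 = 8.18.

8.18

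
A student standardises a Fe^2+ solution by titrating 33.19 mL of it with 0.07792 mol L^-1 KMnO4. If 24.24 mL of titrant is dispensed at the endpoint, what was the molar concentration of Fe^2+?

n(KMnO4) = 0.07792 x 0.02424 = 0.001889 mol.
From the balanced equation, 1 mol KMnO4 reacts with 5 mol Fe^2+, so n(Fe^2+) = 0.001889 x 5/1 = 0.009444 mol.
[Fe^2+] = 0.009444 / 0.03319 L = 0.285 M.

0.285 M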